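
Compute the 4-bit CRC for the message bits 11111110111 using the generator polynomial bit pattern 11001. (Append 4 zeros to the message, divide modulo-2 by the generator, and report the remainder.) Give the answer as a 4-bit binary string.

1000

Append 4 zeros: 111111101110000. Divide by 11001 (XOR where the leading bit is 1):
  pos 0: 11111 XOR 11001 = 00110
  pos 2: 11011 XOR 11001 = 00010
  pos 5: 10011 XOR 11001 = 01010
  pos 6: 10101 XOR 11001 = 01100
  pos 7: 11000 XOR 11001 = 00001
Remainder (last 4 bits) = 1000. This is the CRC / FCS.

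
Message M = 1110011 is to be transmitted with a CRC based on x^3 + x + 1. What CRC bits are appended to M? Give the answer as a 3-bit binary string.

Append 3 zeros: 1110011000. Divide by 1011 (XOR where the leading bit is 1):
  pos 0: 1110 XOR 1011 = 0101
  pos 1: 1010 XOR 1011 = 0001
  pos 4: 1110 XOR 1011 = 0101
  pos 5: 1010 XOR 1011 = 0001
Remainder (last 3 bits) = 010. This is the CRC / FCS.

010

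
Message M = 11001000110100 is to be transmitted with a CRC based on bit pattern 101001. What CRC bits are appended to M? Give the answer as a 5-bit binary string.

00001

Append 5 zeros: 1100100011010000000. Divide by 101001 (XOR where the leading bit is 1):
  pos 0: 110010 XOR 101001 = 011011
  pos 1: 110110 XOR 101001 = 011111
  pos 2: 111110 XOR 101001 = 010111
  pos 3: 101111 XOR 101001 = 000110
  pos 6: 110101 XOR 101001 = 011100
  pos 7: 111000 XOR 101001 = 010001
  pos 8: 100010 XOR 101001 = 001011
  pos 10: 101100 XOR 101001 = 000101
  pos 13: 101000 XOR 101001 = 000001
Remainder (last 5 bits) = 00001. This is the CRC / FCS.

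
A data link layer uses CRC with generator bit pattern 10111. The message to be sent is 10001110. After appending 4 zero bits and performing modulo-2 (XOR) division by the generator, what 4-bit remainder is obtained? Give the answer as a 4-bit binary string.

0011

Append 4 zeros: 100011100000. Divide by 10111 (XOR where the leading bit is 1):
  pos 0: 10001 XOR 10111 = 00110
  pos 2: 11011 XOR 10111 = 01100
  pos 3: 11000 XOR 10111 = 01111
  pos 4: 11110 XOR 10111 = 01001
  pos 5: 10010 XOR 10111 = 00101
  pos 7: 10100 XOR 10111 = 00011
Remainder (last 4 bits) = 0011. This is the CRC / FCS.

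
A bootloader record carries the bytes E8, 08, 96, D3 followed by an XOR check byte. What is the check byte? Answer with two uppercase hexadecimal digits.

A5

XOR the bytes together:
  start with 0xE8
  0xE8 ⊕ 0x08 = 0xE0
  0xE0 ⊕ 0x96 = 0x76
  0x76 ⊕ 0xD3 = 0xA5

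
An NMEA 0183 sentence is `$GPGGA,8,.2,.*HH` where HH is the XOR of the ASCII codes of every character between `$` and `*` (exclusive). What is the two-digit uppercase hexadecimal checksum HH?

70

XOR the ASCII codes of the payload characters:
  'G' = 0x47 → acc = 0x47
  'P' = 0x50 → acc = 0x17
  'G' = 0x47 → acc = 0x50
  'G' = 0x47 → acc = 0x17
  'A' = 0x41 → acc = 0x56
  ',' = 0x2C → acc = 0x7A
  '8' = 0x38 → acc = 0x42
  ',' = 0x2C → acc = 0x6E
  '.' = 0x2E → acc = 0x40
  '2' = 0x32 → acc = 0x72
  ',' = 0x2C → acc = 0x5E
  '.' = 0x2E → acc = 0x70
Checksum = 0x70.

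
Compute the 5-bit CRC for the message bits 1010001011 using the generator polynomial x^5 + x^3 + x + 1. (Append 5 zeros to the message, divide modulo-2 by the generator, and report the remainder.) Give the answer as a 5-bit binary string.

11100

Append 5 zeros: 101000101100000. Divide by 101011 (XOR where the leading bit is 1):
  pos 0: 101000 XOR 101011 = 000011
  pos 4: 111011 XOR 101011 = 010000
  pos 5: 100000 XOR 101011 = 001011
  pos 7: 101100 XOR 101011 = 000111
Remainder (last 5 bits) = 11100. This is the CRC / FCS.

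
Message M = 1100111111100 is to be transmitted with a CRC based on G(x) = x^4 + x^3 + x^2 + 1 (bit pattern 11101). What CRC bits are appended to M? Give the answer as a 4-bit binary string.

1101

Append 4 zeros: 11001111111000000. Divide by 11101 (XOR where the leading bit is 1):
  pos 0: 11001 XOR 11101 = 00100
  pos 2: 10011 XOR 11101 = 01110
  pos 3: 11101 XOR 11101 = 00000
  pos 8: 11100 XOR 11101 = 00001
  pos 12: 10000 XOR 11101 = 01101
Remainder (last 4 bits) = 1101. This is the CRC / FCS.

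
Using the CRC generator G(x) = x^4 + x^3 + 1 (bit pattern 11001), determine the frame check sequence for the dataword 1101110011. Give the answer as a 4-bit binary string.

Append 4 zeros: 11011100110000. Divide by 11001 (XOR where the leading bit is 1):
  pos 0: 11011 XOR 11001 = 00010
  pos 3: 10100 XOR 11001 = 01101
  pos 4: 11011 XOR 11001 = 00010
  pos 7: 10100 XOR 11001 = 01101
  pos 8: 11010 XOR 11001 = 00011
Remainder (last 4 bits) = 0110. This is the CRC / FCS.

0110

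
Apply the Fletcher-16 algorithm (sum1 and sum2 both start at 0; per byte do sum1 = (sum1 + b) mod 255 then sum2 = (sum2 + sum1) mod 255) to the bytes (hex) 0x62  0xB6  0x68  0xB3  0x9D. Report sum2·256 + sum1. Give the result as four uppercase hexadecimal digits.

05D2

Running sums (mod 255):
  after byte 0 (0x62): sum1=98, sum2=98
  after byte 1 (0xB6): sum1=25, sum2=123
  after byte 2 (0x68): sum1=129, sum2=252
  after byte 3 (0xB3): sum1=53, sum2=50
  after byte 4 (0x9D): sum1=210, sum2=5
Checksum = sum2·256 + sum1 = 5·256 + 210 = 1490 = 0x05D2.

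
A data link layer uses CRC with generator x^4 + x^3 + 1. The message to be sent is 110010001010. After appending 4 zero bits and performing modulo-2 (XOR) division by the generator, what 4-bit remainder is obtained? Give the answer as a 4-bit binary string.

Append 4 zeros: 1100100010100000. Divide by 11001 (XOR where the leading bit is 1):
  pos 0: 11001 XOR 11001 = 00000
  pos 8: 10100 XOR 11001 = 01101
  pos 9: 11010 XOR 11001 = 00011
Remainder (last 4 bits) = 1100. This is the CRC / FCS.

1100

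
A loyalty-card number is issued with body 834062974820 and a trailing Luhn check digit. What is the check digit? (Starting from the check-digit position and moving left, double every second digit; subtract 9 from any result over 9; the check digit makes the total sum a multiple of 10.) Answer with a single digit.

5

Partial digits right→left: 0 2 8 4 7 9 2 6 0 4 3 8
Double every second digit counting from the check-digit position (so the 1st, 3rd, 5th, ... of the partial from the right).
  doubled (with −9 where >9): 0 7 5 4 0 6 → sum 22
  kept as-is: 2 4 9 6 4 8 → sum 33
Total = 22 + 33 = 55.
Check digit = (10 − (55 mod 10)) mod 10 = 5.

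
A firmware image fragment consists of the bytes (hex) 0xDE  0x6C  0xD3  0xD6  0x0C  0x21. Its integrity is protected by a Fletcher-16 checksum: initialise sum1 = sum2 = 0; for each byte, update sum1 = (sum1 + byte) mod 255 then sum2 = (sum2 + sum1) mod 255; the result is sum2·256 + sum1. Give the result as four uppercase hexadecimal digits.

6423

Running sums (mod 255):
  after byte 0 (0xDE): sum1=222, sum2=222
  after byte 1 (0x6C): sum1=75, sum2=42
  after byte 2 (0xD3): sum1=31, sum2=73
  after byte 3 (0xD6): sum1=245, sum2=63
  after byte 4 (0x0C): sum1=2, sum2=65
  after byte 5 (0x21): sum1=35, sum2=100
Checksum = sum2·256 + sum1 = 100·256 + 35 = 25635 = 0x6423.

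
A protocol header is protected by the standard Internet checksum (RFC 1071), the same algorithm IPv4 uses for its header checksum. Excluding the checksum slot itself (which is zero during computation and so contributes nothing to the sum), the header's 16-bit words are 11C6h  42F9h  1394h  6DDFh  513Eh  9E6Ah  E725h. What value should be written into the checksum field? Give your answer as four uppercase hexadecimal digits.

One's-complement addition (fold any carry out of bit 15 back into bit 0):
  0x11C6 + 0x42F9 = 0x054BF
  0x54BF + 0x1394 = 0x06853
  0x6853 + 0x6DDF = 0x0D632
  0xD632 + 0x513E = 0x12770 → wrap carry → 0x2771
  0x2771 + 0x9E6A = 0x0C5DB
  0xC5DB + 0xE725 = 0x1AD00 → wrap carry → 0xAD01
One's-complement sum = 0xAD01.
Checksum = ~0xAD01 & 0xFFFF = 0x52FE.

52FE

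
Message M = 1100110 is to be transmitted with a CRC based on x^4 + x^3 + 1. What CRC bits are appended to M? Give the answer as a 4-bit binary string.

1011

Append 4 zeros: 11001100000. Divide by 11001 (XOR where the leading bit is 1):
  pos 0: 11001 XOR 11001 = 00000
  pos 5: 10000 XOR 11001 = 01001
  pos 6: 10010 XOR 11001 = 01011
Remainder (last 4 bits) = 1011. This is the CRC / FCS.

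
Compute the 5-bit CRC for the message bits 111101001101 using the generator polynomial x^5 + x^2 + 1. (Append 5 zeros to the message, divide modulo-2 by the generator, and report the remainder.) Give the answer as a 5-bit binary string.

11110

Append 5 zeros: 11110100110100000. Divide by 100101 (XOR where the leading bit is 1):
  pos 0: 111101 XOR 100101 = 011000
  pos 1: 110000 XOR 100101 = 010101
  pos 2: 101010 XOR 100101 = 001111
  pos 4: 111111 XOR 100101 = 011010
  pos 5: 110100 XOR 100101 = 010001
  pos 6: 100011 XOR 100101 = 000110
  pos 9: 110000 XOR 100101 = 010101
  pos 10: 101010 XOR 100101 = 001111
Remainder (last 5 bits) = 11110. This is the CRC / FCS.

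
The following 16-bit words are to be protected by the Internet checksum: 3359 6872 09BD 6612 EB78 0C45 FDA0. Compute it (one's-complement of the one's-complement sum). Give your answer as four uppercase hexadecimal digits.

FF05

One's-complement addition (fold any carry out of bit 15 back into bit 0):
  0x3359 + 0x6872 = 0x09BCB
  0x9BCB + 0x09BD = 0x0A588
  0xA588 + 0x6612 = 0x10B9A → wrap carry → 0x0B9B
  0x0B9B + 0xEB78 = 0x0F713
  0xF713 + 0x0C45 = 0x10358 → wrap carry → 0x0359
  0x0359 + 0xFDA0 = 0x100F9 → wrap carry → 0x00FA
One's-complement sum = 0x00FA.
Checksum = ~0x00FA & 0xFFFF = 0xFF05.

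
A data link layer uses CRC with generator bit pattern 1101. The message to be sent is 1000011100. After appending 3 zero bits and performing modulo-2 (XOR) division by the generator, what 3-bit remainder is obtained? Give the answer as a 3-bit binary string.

Append 3 zeros: 1000011100000. Divide by 1101 (XOR where the leading bit is 1):
  pos 0: 1000 XOR 1101 = 0101
  pos 1: 1010 XOR 1101 = 0111
  pos 2: 1111 XOR 1101 = 0010
  pos 4: 1011 XOR 1101 = 0110
  pos 5: 1100 XOR 1101 = 0001
  pos 8: 1000 XOR 1101 = 0101
  pos 9: 1010 XOR 1101 = 0111
Remainder (last 3 bits) = 111. This is the CRC / FCS.

111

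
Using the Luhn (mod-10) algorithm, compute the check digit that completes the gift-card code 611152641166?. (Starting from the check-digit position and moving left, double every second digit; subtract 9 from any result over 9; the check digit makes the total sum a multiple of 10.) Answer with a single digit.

4

Partial digits right→left: 6 6 1 1 4 6 2 5 1 1 1 6
Double every second digit counting from the check-digit position (so the 1st, 3rd, 5th, ... of the partial from the right).
  doubled (with −9 where >9): 3 2 8 4 2 2 → sum 21
  kept as-is: 6 1 6 5 1 6 → sum 25
Total = 21 + 25 = 46.
Check digit = (10 − (46 mod 10)) mod 10 = 4.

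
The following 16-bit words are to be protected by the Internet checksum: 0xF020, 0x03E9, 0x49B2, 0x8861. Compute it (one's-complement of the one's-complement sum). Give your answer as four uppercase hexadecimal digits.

39E2

One's-complement addition (fold any carry out of bit 15 back into bit 0):
  0xF020 + 0x03E9 = 0x0F409
  0xF409 + 0x49B2 = 0x13DBB → wrap carry → 0x3DBC
  0x3DBC + 0x8861 = 0x0C61D
One's-complement sum = 0xC61D.
Checksum = ~0xC61D & 0xFFFF = 0x39E2.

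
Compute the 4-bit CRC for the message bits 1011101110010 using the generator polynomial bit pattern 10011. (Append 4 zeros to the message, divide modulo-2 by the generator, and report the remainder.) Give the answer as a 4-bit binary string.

0111

Append 4 zeros: 10111011100100000. Divide by 10011 (XOR where the leading bit is 1):
  pos 0: 10111 XOR 10011 = 00100
  pos 2: 10001 XOR 10011 = 00010
  pos 5: 10110 XOR 10011 = 00101
  pos 7: 10101 XOR 10011 = 00110
  pos 9: 11000 XOR 10011 = 01011
  pos 10: 10110 XOR 10011 = 00101
  pos 12: 10100 XOR 10011 = 00111
Remainder (last 4 bits) = 0111. This is the CRC / FCS.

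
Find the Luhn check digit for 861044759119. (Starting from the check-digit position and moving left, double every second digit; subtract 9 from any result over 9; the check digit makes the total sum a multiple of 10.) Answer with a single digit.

7

Partial digits right→left: 9 1 1 9 5 7 4 4 0 1 6 8
Double every second digit counting from the check-digit position (so the 1st, 3rd, 5th, ... of the partial from the right).
  doubled (with −9 where >9): 9 2 1 8 0 3 → sum 23
  kept as-is: 1 9 7 4 1 8 → sum 30
Total = 23 + 30 = 53.
Check digit = (10 − (53 mod 10)) mod 10 = 7.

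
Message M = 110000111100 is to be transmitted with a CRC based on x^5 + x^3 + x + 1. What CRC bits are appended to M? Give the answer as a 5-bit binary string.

00101

Append 5 zeros: 11000011110000000. Divide by 101011 (XOR where the leading bit is 1):
  pos 0: 110000 XOR 101011 = 011011
  pos 1: 110111 XOR 101011 = 011100
  pos 2: 111001 XOR 101011 = 010010
  pos 3: 100101 XOR 101011 = 001110
  pos 5: 111010 XOR 101011 = 010001
  pos 6: 100010 XOR 101011 = 001001
  pos 8: 100100 XOR 101011 = 001111
  pos 10: 111100 XOR 101011 = 010111
  pos 11: 101110 XOR 101011 = 000101
Remainder (last 5 bits) = 00101. This is the CRC / FCS.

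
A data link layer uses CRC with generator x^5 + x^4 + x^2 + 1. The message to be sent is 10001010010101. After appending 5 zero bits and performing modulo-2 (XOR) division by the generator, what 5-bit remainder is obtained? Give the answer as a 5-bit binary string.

01001

Append 5 zeros: 1000101001010100000. Divide by 110101 (XOR where the leading bit is 1):
  pos 0: 100010 XOR 110101 = 010111
  pos 1: 101111 XOR 110101 = 011010
  pos 2: 110100 XOR 110101 = 000001
  pos 7: 101010 XOR 110101 = 011111
  pos 8: 111111 XOR 110101 = 001010
  pos 10: 101000 XOR 110101 = 011101
  pos 11: 111010 XOR 110101 = 001111
  pos 13: 111100 XOR 110101 = 001001
Remainder (last 5 bits) = 01001. This is the CRC / FCS.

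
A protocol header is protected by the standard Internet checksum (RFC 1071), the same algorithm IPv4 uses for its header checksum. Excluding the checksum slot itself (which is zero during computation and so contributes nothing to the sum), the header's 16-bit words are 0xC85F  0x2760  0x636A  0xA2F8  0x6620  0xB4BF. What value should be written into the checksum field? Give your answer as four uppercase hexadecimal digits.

One's-complement addition (fold any carry out of bit 15 back into bit 0):
  0xC85F + 0x2760 = 0x0EFBF
  0xEFBF + 0x636A = 0x15329 → wrap carry → 0x532A
  0x532A + 0xA2F8 = 0x0F622
  0xF622 + 0x6620 = 0x15C42 → wrap carry → 0x5C43
  0x5C43 + 0xB4BF = 0x11102 → wrap carry → 0x1103
One's-complement sum = 0x1103.
Checksum = ~0x1103 & 0xFFFF = 0xEEFC.

EEFC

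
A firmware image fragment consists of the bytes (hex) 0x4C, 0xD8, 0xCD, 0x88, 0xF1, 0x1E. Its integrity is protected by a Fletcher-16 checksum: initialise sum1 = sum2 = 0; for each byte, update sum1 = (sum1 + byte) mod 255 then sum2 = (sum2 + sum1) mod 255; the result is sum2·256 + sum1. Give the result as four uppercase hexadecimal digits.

Running sums (mod 255):
  after byte 0 (0x4C): sum1=76, sum2=76
  after byte 1 (0xD8): sum1=37, sum2=113
  after byte 2 (0xCD): sum1=242, sum2=100
  after byte 3 (0x88): sum1=123, sum2=223
  after byte 4 (0xF1): sum1=109, sum2=77
  after byte 5 (0x1E): sum1=139, sum2=216
Checksum = sum2·256 + sum1 = 216·256 + 139 = 55435 = 0xD88B.

D88B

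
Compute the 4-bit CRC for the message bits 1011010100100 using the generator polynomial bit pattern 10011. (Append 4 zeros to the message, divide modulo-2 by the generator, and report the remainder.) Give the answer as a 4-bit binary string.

Append 4 zeros: 10110101001000000. Divide by 10011 (XOR where the leading bit is 1):
  pos 0: 10110 XOR 10011 = 00101
  pos 2: 10110 XOR 10011 = 00101
  pos 4: 10110 XOR 10011 = 00101
  pos 6: 10101 XOR 10011 = 00110
  pos 8: 11000 XOR 10011 = 01011
  pos 9: 10110 XOR 10011 = 00101
  pos 11: 10100 XOR 10011 = 00111
Remainder (last 4 bits) = 1110. This is the CRC / FCS.

1110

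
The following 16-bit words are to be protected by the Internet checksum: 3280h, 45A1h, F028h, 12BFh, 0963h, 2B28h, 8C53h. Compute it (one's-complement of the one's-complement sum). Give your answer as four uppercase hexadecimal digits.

One's-complement addition (fold any carry out of bit 15 back into bit 0):
  0x3280 + 0x45A1 = 0x07821
  0x7821 + 0xF028 = 0x16849 → wrap carry → 0x684A
  0x684A + 0x12BF = 0x07B09
  0x7B09 + 0x0963 = 0x0846C
  0x846C + 0x2B28 = 0x0AF94
  0xAF94 + 0x8C53 = 0x13BE7 → wrap carry → 0x3BE8
One's-complement sum = 0x3BE8.
Checksum = ~0x3BE8 & 0xFFFF = 0xC417.

C417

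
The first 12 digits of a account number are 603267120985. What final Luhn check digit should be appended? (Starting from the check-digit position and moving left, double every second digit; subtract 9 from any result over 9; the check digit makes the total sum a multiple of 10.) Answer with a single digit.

3

Partial digits right→left: 5 8 9 0 2 1 7 6 2 3 0 6
Double every second digit counting from the check-digit position (so the 1st, 3rd, 5th, ... of the partial from the right).
  doubled (with −9 where >9): 1 9 4 5 4 0 → sum 23
  kept as-is: 8 0 1 6 3 6 → sum 24
Total = 23 + 24 = 47.
Check digit = (10 − (47 mod 10)) mod 10 = 3.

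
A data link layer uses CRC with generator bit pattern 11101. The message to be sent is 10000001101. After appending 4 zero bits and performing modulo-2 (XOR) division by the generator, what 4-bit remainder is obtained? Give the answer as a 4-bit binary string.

Append 4 zeros: 100000011010000. Divide by 11101 (XOR where the leading bit is 1):
  pos 0: 10000 XOR 11101 = 01101
  pos 1: 11010 XOR 11101 = 00111
  pos 3: 11101 XOR 11101 = 00000
  pos 8: 10100 XOR 11101 = 01001
  pos 9: 10010 XOR 11101 = 01111
  pos 10: 11110 XOR 11101 = 00011
Remainder (last 4 bits) = 0011. This is the CRC / FCS.

0011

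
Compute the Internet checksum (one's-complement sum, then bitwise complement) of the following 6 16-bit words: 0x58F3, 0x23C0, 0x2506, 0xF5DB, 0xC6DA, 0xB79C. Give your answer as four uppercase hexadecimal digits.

E9F2

One's-complement addition (fold any carry out of bit 15 back into bit 0):
  0x58F3 + 0x23C0 = 0x07CB3
  0x7CB3 + 0x2506 = 0x0A1B9
  0xA1B9 + 0xF5DB = 0x19794 → wrap carry → 0x9795
  0x9795 + 0xC6DA = 0x15E6F → wrap carry → 0x5E70
  0x5E70 + 0xB79C = 0x1160C → wrap carry → 0x160D
One's-complement sum = 0x160D.
Checksum = ~0x160D & 0xFFFF = 0xE9F2.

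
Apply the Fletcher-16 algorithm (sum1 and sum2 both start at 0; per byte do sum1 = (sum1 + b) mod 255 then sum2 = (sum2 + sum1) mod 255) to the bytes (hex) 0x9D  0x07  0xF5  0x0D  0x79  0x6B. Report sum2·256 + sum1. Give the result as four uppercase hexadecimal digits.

328C

Running sums (mod 255):
  after byte 0 (0x9D): sum1=157, sum2=157
  after byte 1 (0x07): sum1=164, sum2=66
  after byte 2 (0xF5): sum1=154, sum2=220
  after byte 3 (0x0D): sum1=167, sum2=132
  after byte 4 (0x79): sum1=33, sum2=165
  after byte 5 (0x6B): sum1=140, sum2=50
Checksum = sum2·256 + sum1 = 50·256 + 140 = 12940 = 0x328C.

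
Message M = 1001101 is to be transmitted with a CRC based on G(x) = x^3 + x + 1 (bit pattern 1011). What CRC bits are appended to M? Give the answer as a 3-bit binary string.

Append 3 zeros: 1001101000. Divide by 1011 (XOR where the leading bit is 1):
  pos 0: 1001 XOR 1011 = 0010
  pos 2: 1010 XOR 1011 = 0001
  pos 5: 1100 XOR 1011 = 0111
  pos 6: 1110 XOR 1011 = 0101
Remainder (last 3 bits) = 101. This is the CRC / FCS.

101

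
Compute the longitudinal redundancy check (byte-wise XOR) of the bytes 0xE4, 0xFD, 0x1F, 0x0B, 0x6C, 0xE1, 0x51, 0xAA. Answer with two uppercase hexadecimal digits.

7B

XOR the bytes together:
  start with 0xE4
  0xE4 ⊕ 0xFD = 0x19
  0x19 ⊕ 0x1F = 0x06
  0x06 ⊕ 0x0B = 0x0D
  0x0D ⊕ 0x6C = 0x61
  0x61 ⊕ 0xE1 = 0x80
  0x80 ⊕ 0x51 = 0xD1
  0xD1 ⊕ 0xAA = 0x7B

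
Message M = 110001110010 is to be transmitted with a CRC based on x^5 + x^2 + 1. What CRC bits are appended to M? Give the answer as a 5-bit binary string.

00010

Append 5 zeros: 11000111001000000. Divide by 100101 (XOR where the leading bit is 1):
  pos 0: 110001 XOR 100101 = 010100
  pos 1: 101001 XOR 100101 = 001100
  pos 3: 110010 XOR 100101 = 010111
  pos 4: 101110 XOR 100101 = 001011
  pos 6: 101110 XOR 100101 = 001011
  pos 8: 101100 XOR 100101 = 001001
  pos 10: 100100 XOR 100101 = 000001
Remainder (last 5 bits) = 00010. This is the CRC / FCS.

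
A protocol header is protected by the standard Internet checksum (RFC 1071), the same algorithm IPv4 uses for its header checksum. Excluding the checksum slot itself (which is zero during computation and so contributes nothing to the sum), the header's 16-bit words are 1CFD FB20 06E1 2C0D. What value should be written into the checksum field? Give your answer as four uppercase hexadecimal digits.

One's-complement addition (fold any carry out of bit 15 back into bit 0):
  0x1CFD + 0xFB20 = 0x1181D → wrap carry → 0x181E
  0x181E + 0x06E1 = 0x01EFF
  0x1EFF + 0x2C0D = 0x04B0C
One's-complement sum = 0x4B0C.
Checksum = ~0x4B0C & 0xFFFF = 0xB4F3.

B4F3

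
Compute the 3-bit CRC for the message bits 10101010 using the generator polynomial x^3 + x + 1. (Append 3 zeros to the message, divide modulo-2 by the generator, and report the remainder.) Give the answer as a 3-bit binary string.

010

Append 3 zeros: 10101010000. Divide by 1011 (XOR where the leading bit is 1):
  pos 0: 1010 XOR 1011 = 0001
  pos 3: 1101 XOR 1011 = 0110
  pos 4: 1100 XOR 1011 = 0111
  pos 5: 1110 XOR 1011 = 0101
  pos 6: 1010 XOR 1011 = 0001
Remainder (last 3 bits) = 010. This is the CRC / FCS.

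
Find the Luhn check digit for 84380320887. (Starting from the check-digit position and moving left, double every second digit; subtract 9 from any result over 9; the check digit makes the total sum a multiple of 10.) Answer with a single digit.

8

Partial digits right→left: 7 8 8 0 2 3 0 8 3 4 8
Double every second digit counting from the check-digit position (so the 1st, 3rd, 5th, ... of the partial from the right).
  doubled (with −9 where >9): 5 7 4 0 6 7 → sum 29
  kept as-is: 8 0 3 8 4 → sum 23
Total = 29 + 23 = 52.
Check digit = (10 − (52 mod 10)) mod 10 = 8.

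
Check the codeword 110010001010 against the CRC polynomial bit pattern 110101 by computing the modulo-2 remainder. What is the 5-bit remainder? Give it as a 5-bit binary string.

Modulo-2 division of 110010001010 by 110101:
  pos 0: 110010 XOR 110101 = 000111
  pos 3: 111001 XOR 110101 = 001100
  pos 5: 110001 XOR 110101 = 000100
Remainder = 01000 (nonzero — an error is detected).

01000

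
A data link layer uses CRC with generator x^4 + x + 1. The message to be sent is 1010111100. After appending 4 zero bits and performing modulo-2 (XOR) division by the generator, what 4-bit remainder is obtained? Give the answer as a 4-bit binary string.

Append 4 zeros: 10101111000000. Divide by 10011 (XOR where the leading bit is 1):
  pos 0: 10101 XOR 10011 = 00110
  pos 2: 11011 XOR 10011 = 01000
  pos 3: 10001 XOR 10011 = 00010
  pos 6: 10000 XOR 10011 = 00011
  pos 9: 11000 XOR 10011 = 01011
Remainder (last 4 bits) = 1011. This is the CRC / FCS.

1011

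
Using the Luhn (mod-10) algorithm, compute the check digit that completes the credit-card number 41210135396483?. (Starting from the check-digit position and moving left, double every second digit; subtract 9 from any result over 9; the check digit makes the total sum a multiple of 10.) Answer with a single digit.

4

Partial digits right→left: 3 8 4 6 9 3 5 3 1 0 1 2 1 4
Double every second digit counting from the check-digit position (so the 1st, 3rd, 5th, ... of the partial from the right).
  doubled (with −9 where >9): 6 8 9 1 2 2 2 → sum 30
  kept as-is: 8 6 3 3 0 2 4 → sum 26
Total = 30 + 26 = 56.
Check digit = (10 − (56 mod 10)) mod 10 = 4.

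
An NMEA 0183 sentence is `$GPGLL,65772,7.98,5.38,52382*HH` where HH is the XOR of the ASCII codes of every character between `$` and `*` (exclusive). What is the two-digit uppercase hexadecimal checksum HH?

57

XOR the ASCII codes of the payload characters:
  'G' = 0x47 → acc = 0x47
  'P' = 0x50 → acc = 0x17
  'G' = 0x47 → acc = 0x50
  'L' = 0x4C → acc = 0x1C
  'L' = 0x4C → acc = 0x50
  ',' = 0x2C → acc = 0x7C
  '6' = 0x36 → acc = 0x4A
  '5' = 0x35 → acc = 0x7F
  '7' = 0x37 → acc = 0x48
  '7' = 0x37 → acc = 0x7F
  '2' = 0x32 → acc = 0x4D
  ',' = 0x2C → acc = 0x61
  '7' = 0x37 → acc = 0x56
  '.' = 0x2E → acc = 0x78
  '9' = 0x39 → acc = 0x41
  '8' = 0x38 → acc = 0x79
  ',' = 0x2C → acc = 0x55
  '5' = 0x35 → acc = 0x60
  '.' = 0x2E → acc = 0x4E
  '3' = 0x33 → acc = 0x7D
  '8' = 0x38 → acc = 0x45
  ',' = 0x2C → acc = 0x69
  '5' = 0x35 → acc = 0x5C
  '2' = 0x32 → acc = 0x6E
  '3' = 0x33 → acc = 0x5D
  '8' = 0x38 → acc = 0x65
  '2' = 0x32 → acc = 0x57
Checksum = 0x57.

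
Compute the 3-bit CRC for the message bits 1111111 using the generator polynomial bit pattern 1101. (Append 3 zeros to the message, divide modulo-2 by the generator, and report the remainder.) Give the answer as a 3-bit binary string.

000

Append 3 zeros: 1111111000. Divide by 1101 (XOR where the leading bit is 1):
  pos 0: 1111 XOR 1101 = 0010
  pos 2: 1011 XOR 1101 = 0110
  pos 3: 1101 XOR 1101 = 0000
Remainder (last 3 bits) = 000. This is the CRC / FCS.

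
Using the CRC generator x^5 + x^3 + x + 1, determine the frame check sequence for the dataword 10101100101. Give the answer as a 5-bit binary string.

Append 5 zeros: 1010110010100000. Divide by 101011 (XOR where the leading bit is 1):
  pos 0: 101011 XOR 101011 = 000000
  pos 8: 101000 XOR 101011 = 000011
Remainder (last 5 bits) = 01100. This is the CRC / FCS.

01100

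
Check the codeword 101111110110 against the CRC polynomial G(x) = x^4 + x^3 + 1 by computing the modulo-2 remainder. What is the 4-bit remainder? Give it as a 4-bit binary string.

1010

Modulo-2 division of 101111110110 by 11001:
  pos 0: 10111 XOR 11001 = 01110
  pos 1: 11101 XOR 11001 = 00100
  pos 3: 10011 XOR 11001 = 01010
  pos 4: 10100 XOR 11001 = 01101
  pos 5: 11011 XOR 11001 = 00010
Remainder = 1010 (nonzero — an error is detected).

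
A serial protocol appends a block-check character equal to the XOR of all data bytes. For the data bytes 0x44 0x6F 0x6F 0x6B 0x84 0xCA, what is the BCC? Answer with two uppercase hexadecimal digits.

XOR the bytes together:
  start with 0x44
  0x44 ⊕ 0x6F = 0x2B
  0x2B ⊕ 0x6F = 0x44
  0x44 ⊕ 0x6B = 0x2F
  0x2F ⊕ 0x84 = 0xAB
  0xAB ⊕ 0xCA = 0x61

61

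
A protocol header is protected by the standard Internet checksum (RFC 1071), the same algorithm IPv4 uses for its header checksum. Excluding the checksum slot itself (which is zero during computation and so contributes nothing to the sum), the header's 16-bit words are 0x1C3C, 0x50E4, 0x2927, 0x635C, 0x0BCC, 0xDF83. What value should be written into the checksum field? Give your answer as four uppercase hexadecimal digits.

1B0C

One's-complement addition (fold any carry out of bit 15 back into bit 0):
  0x1C3C + 0x50E4 = 0x06D20
  0x6D20 + 0x2927 = 0x09647
  0x9647 + 0x635C = 0x0F9A3
  0xF9A3 + 0x0BCC = 0x1056F → wrap carry → 0x0570
  0x0570 + 0xDF83 = 0x0E4F3
One's-complement sum = 0xE4F3.
Checksum = ~0xE4F3 & 0xFFFF = 0x1B0C.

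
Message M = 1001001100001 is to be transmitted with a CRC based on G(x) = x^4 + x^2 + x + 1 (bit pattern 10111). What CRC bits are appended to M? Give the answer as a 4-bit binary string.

0100

Append 4 zeros: 10010011000010000. Divide by 10111 (XOR where the leading bit is 1):
  pos 0: 10010 XOR 10111 = 00101
  pos 2: 10101 XOR 10111 = 00010
  pos 5: 10100 XOR 10111 = 00011
  pos 8: 11001 XOR 10111 = 01110
  pos 9: 11100 XOR 10111 = 01011
  pos 10: 10110 XOR 10111 = 00001
Remainder (last 4 bits) = 0100. This is the CRC / FCS.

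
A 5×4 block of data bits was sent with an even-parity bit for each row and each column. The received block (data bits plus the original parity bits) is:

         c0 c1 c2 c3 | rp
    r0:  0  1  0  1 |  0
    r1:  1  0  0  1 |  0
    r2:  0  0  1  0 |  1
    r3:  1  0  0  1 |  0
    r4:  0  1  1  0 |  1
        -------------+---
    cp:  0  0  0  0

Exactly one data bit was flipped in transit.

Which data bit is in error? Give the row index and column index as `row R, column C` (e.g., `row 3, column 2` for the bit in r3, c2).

Recompute each row's even parity and compare to rp:
  r0: data parity 0, sent rp 0 → ok
  r1: data parity 0, sent rp 0 → ok
  r2: data parity 1, sent rp 1 → ok
  r3: data parity 0, sent rp 0 → ok
  r4: data parity 0, sent rp 1 → mismatch
Recompute each column's even parity and compare to cp:
  c0: data parity 0, sent cp 0 → ok
  c1: data parity 0, sent cp 0 → ok
  c2: data parity 0, sent cp 0 → ok
  c3: data parity 1, sent cp 0 → mismatch
Exactly one row (r4) and one column (c3) fail → the flipped bit is at their intersection.

row 4, column 3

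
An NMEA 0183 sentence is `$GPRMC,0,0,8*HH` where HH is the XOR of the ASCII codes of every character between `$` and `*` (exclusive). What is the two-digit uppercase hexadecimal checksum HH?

XOR the ASCII codes of the payload characters:
  'G' = 0x47 → acc = 0x47
  'P' = 0x50 → acc = 0x17
  'R' = 0x52 → acc = 0x45
  'M' = 0x4D → acc = 0x08
  'C' = 0x43 → acc = 0x4B
  ',' = 0x2C → acc = 0x67
  '0' = 0x30 → acc = 0x57
  ',' = 0x2C → acc = 0x7B
  '0' = 0x30 → acc = 0x4B
  ',' = 0x2C → acc = 0x67
  '8' = 0x38 → acc = 0x5F
Checksum = 0x5F.

5F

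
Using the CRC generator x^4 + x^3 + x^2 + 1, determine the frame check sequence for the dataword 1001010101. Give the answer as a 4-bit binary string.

Append 4 zeros: 10010101010000. Divide by 11101 (XOR where the leading bit is 1):
  pos 0: 10010 XOR 11101 = 01111
  pos 1: 11111 XOR 11101 = 00010
  pos 4: 10010 XOR 11101 = 01111
  pos 5: 11111 XOR 11101 = 00010
  pos 8: 10000 XOR 11101 = 01101
  pos 9: 11010 XOR 11101 = 00111
Remainder (last 4 bits) = 0111. This is the CRC / FCS.

0111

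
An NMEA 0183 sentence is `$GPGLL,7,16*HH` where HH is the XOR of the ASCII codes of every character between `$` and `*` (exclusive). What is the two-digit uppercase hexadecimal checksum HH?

XOR the ASCII codes of the payload characters:
  'G' = 0x47 → acc = 0x47
  'P' = 0x50 → acc = 0x17
  'G' = 0x47 → acc = 0x50
  'L' = 0x4C → acc = 0x1C
  'L' = 0x4C → acc = 0x50
  ',' = 0x2C → acc = 0x7C
  '7' = 0x37 → acc = 0x4B
  ',' = 0x2C → acc = 0x67
  '1' = 0x31 → acc = 0x56
  '6' = 0x36 → acc = 0x60
Checksum = 0x60.

60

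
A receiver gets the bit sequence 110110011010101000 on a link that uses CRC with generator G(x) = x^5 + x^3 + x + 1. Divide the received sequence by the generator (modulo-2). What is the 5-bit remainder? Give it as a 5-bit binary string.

00111

Modulo-2 division of 110110011010101000 by 101011:
  pos 0: 110110 XOR 101011 = 011101
  pos 1: 111010 XOR 101011 = 010001
  pos 2: 100011 XOR 101011 = 001000
  pos 4: 100010 XOR 101011 = 001001
  pos 6: 100110 XOR 101011 = 001101
  pos 8: 110110 XOR 101011 = 011101
  pos 9: 111011 XOR 101011 = 010000
  pos 10: 100000 XOR 101011 = 001011
  pos 12: 101100 XOR 101011 = 000111
Remainder = 00111 (nonzero — an error is detected).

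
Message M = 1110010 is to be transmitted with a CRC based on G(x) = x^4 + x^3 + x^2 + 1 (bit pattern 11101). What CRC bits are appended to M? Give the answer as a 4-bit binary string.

1001

Append 4 zeros: 11100100000. Divide by 11101 (XOR where the leading bit is 1):
  pos 0: 11100 XOR 11101 = 00001
  pos 4: 11000 XOR 11101 = 00101
  pos 6: 10100 XOR 11101 = 01001
Remainder (last 4 bits) = 1001. This is the CRC / FCS.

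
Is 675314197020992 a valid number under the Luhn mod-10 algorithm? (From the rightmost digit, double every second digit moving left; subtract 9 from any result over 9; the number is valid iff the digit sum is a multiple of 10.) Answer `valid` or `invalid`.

From the right, keep odd positions and double even positions (subtract 9 from any doubled value over 9):
  doubled (positions 2,4,...): 9 0 0 9 8 6 5 → sum 37
  kept (positions 1,3,...): 2 9 2 7 1 1 5 6 → sum 33
Total = 70.
70 mod 10 = 0, so the number is valid.

valid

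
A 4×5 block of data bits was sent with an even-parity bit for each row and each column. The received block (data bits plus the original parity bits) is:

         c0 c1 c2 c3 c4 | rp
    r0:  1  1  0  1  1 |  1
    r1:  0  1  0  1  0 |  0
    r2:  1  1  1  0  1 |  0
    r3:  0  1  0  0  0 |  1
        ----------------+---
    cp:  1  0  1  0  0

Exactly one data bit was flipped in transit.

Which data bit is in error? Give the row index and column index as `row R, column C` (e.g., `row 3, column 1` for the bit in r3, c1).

Recompute each row's even parity and compare to rp:
  r0: data parity 0, sent rp 1 → mismatch
  r1: data parity 0, sent rp 0 → ok
  r2: data parity 0, sent rp 0 → ok
  r3: data parity 1, sent rp 1 → ok
Recompute each column's even parity and compare to cp:
  c0: data parity 0, sent cp 1 → mismatch
  c1: data parity 0, sent cp 0 → ok
  c2: data parity 1, sent cp 1 → ok
  c3: data parity 0, sent cp 0 → ok
  c4: data parity 0, sent cp 0 → ok
Exactly one row (r0) and one column (c0) fail → the flipped bit is at their intersection.

row 0, column 0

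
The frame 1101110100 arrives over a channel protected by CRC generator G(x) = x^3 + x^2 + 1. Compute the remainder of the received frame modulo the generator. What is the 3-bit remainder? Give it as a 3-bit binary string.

Modulo-2 division of 1101110100 by 1101:
  pos 0: 1101 XOR 1101 = 0000
  pos 4: 1101 XOR 1101 = 0000
Remainder = 000 (zero — the frame passes the CRC check).

000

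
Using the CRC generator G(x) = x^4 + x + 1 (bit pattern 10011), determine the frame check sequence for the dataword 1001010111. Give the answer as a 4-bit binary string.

Append 4 zeros: 10010101110000. Divide by 10011 (XOR where the leading bit is 1):
  pos 0: 10010 XOR 10011 = 00001
  pos 4: 11011 XOR 10011 = 01000
  pos 5: 10001 XOR 10011 = 00010
  pos 8: 10000 XOR 10011 = 00011
Remainder (last 4 bits) = 0110. This is the CRC / FCS.

0110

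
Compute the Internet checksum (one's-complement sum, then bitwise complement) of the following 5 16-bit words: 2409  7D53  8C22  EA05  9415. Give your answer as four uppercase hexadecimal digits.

5465

One's-complement addition (fold any carry out of bit 15 back into bit 0):
  0x2409 + 0x7D53 = 0x0A15C
  0xA15C + 0x8C22 = 0x12D7E → wrap carry → 0x2D7F
  0x2D7F + 0xEA05 = 0x11784 → wrap carry → 0x1785
  0x1785 + 0x9415 = 0x0AB9A
One's-complement sum = 0xAB9A.
Checksum = ~0xAB9A & 0xFFFF = 0x5465.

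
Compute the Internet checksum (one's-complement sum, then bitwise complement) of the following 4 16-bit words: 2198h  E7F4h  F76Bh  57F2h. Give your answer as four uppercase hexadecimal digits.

One's-complement addition (fold any carry out of bit 15 back into bit 0):
  0x2198 + 0xE7F4 = 0x1098C → wrap carry → 0x098D
  0x098D + 0xF76B = 0x100F8 → wrap carry → 0x00F9
  0x00F9 + 0x57F2 = 0x058EB
One's-complement sum = 0x58EB.
Checksum = ~0x58EB & 0xFFFF = 0xA714.

A714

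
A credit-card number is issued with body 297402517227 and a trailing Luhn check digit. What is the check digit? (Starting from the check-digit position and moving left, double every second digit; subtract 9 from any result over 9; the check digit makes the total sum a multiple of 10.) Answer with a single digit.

5

Partial digits right→left: 7 2 2 7 1 5 2 0 4 7 9 2
Double every second digit counting from the check-digit position (so the 1st, 3rd, 5th, ... of the partial from the right).
  doubled (with −9 where >9): 5 4 2 4 8 9 → sum 32
  kept as-is: 2 7 5 0 7 2 → sum 23
Total = 32 + 23 = 55.
Check digit = (10 − (55 mod 10)) mod 10 = 5.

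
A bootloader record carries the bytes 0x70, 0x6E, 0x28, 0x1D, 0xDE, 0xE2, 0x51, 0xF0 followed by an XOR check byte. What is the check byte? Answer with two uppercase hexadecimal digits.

B6

XOR the bytes together:
  start with 0x70
  0x70 ⊕ 0x6E = 0x1E
  0x1E ⊕ 0x28 = 0x36
  0x36 ⊕ 0x1D = 0x2B
  0x2B ⊕ 0xDE = 0xF5
  0xF5 ⊕ 0xE2 = 0x17
  0x17 ⊕ 0x51 = 0x46
  0x46 ⊕ 0xF0 = 0xB6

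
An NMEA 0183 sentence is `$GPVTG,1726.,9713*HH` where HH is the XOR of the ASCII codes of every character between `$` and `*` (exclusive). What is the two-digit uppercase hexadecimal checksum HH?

72

XOR the ASCII codes of the payload characters:
  'G' = 0x47 → acc = 0x47
  'P' = 0x50 → acc = 0x17
  'V' = 0x56 → acc = 0x41
  'T' = 0x54 → acc = 0x15
  'G' = 0x47 → acc = 0x52
  ',' = 0x2C → acc = 0x7E
  '1' = 0x31 → acc = 0x4F
  '7' = 0x37 → acc = 0x78
  '2' = 0x32 → acc = 0x4A
  '6' = 0x36 → acc = 0x7C
  '.' = 0x2E → acc = 0x52
  ',' = 0x2C → acc = 0x7E
  '9' = 0x39 → acc = 0x47
  '7' = 0x37 → acc = 0x70
  '1' = 0x31 → acc = 0x41
  '3' = 0x33 → acc = 0x72
Checksum = 0x72.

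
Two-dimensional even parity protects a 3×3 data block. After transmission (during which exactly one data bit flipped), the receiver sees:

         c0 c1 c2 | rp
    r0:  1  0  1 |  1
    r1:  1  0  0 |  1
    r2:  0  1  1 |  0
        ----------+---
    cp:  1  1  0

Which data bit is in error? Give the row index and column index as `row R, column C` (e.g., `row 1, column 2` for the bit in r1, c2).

row 0, column 0

Recompute each row's even parity and compare to rp:
  r0: data parity 0, sent rp 1 → mismatch
  r1: data parity 1, sent rp 1 → ok
  r2: data parity 0, sent rp 0 → ok
Recompute each column's even parity and compare to cp:
  c0: data parity 0, sent cp 1 → mismatch
  c1: data parity 1, sent cp 1 → ok
  c2: data parity 0, sent cp 0 → ok
Exactly one row (r0) and one column (c0) fail → the flipped bit is at their intersection.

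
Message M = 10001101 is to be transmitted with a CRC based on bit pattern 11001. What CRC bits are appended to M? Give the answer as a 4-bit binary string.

1100

Append 4 zeros: 100011010000. Divide by 11001 (XOR where the leading bit is 1):
  pos 0: 10001 XOR 11001 = 01000
  pos 1: 10001 XOR 11001 = 01000
  pos 2: 10000 XOR 11001 = 01001
  pos 3: 10011 XOR 11001 = 01010
  pos 4: 10100 XOR 11001 = 01101
  pos 5: 11010 XOR 11001 = 00011
Remainder (last 4 bits) = 1100. This is the CRC / FCS.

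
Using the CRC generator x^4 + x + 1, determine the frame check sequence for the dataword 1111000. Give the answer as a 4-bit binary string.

Append 4 zeros: 11110000000. Divide by 10011 (XOR where the leading bit is 1):
  pos 0: 11110 XOR 10011 = 01101
  pos 1: 11010 XOR 10011 = 01001
  pos 2: 10010 XOR 10011 = 00001
  pos 6: 10000 XOR 10011 = 00011
Remainder (last 4 bits) = 0011. This is the CRC / FCS.

0011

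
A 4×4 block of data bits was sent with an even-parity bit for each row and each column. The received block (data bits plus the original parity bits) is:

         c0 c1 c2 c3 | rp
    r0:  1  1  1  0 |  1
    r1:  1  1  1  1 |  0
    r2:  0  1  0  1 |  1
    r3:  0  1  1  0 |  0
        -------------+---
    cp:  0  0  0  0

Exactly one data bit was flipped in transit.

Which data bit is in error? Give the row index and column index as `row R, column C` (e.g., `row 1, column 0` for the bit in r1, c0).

Recompute each row's even parity and compare to rp:
  r0: data parity 1, sent rp 1 → ok
  r1: data parity 0, sent rp 0 → ok
  r2: data parity 0, sent rp 1 → mismatch
  r3: data parity 0, sent rp 0 → ok
Recompute each column's even parity and compare to cp:
  c0: data parity 0, sent cp 0 → ok
  c1: data parity 0, sent cp 0 → ok
  c2: data parity 1, sent cp 0 → mismatch
  c3: data parity 0, sent cp 0 → ok
Exactly one row (r2) and one column (c2) fail → the flipped bit is at their intersection.

row 2, column 2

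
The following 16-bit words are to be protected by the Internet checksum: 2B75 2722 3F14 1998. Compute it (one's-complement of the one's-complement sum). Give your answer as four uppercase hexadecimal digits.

54BC

One's-complement addition (fold any carry out of bit 15 back into bit 0):
  0x2B75 + 0x2722 = 0x05297
  0x5297 + 0x3F14 = 0x091AB
  0x91AB + 0x1998 = 0x0AB43
One's-complement sum = 0xAB43.
Checksum = ~0xAB43 & 0xFFFF = 0x54BC.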